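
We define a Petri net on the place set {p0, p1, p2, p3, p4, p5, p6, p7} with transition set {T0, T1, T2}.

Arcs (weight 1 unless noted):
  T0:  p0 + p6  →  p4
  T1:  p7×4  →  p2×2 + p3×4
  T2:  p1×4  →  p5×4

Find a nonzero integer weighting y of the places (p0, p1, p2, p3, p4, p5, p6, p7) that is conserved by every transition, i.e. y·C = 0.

y = (p0:0, p1:0, p2:2, p3:-1, p4:0, p5:0, p6:0, p7:0)

Incidence matrix C (rows=places, cols=transitions):
       T0   T1   T2
   p0  -1    0    0
   p1   0    0   -4
   p2   0    2    0
   p3   0    4    0
   p4   1    0    0
   p5   0    0    4
   p6  -1    0    0
   p7   0   -4    0

Candidate y = [0, 0, 2, -1, 0, 0, 0, 0]; check y·C column-wise:
  col T0: 0·-1 + 2·0 + -1·0 + 0·1 + 0·-1 = 0
  col T1: 2·2 + -1·4 + 0·-4 = 0
  col T2: 0·-4 + 2·0 + -1·0 + 0·4 = 0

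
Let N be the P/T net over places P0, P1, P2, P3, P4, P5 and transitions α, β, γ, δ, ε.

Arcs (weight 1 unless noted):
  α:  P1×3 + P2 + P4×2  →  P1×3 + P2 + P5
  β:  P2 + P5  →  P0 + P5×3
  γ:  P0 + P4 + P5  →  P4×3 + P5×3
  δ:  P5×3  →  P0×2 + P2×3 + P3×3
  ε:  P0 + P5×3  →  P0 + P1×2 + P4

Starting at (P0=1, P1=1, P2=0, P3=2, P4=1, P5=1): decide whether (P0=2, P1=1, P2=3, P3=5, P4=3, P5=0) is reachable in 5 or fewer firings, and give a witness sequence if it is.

YES — reachable via ⟨γ, δ⟩ (2 firings)

step 1: fire γ:  (P0=1, P1=1, P2=0, P3=2, P4=1, P5=1) → (P0=0, P1=1, P2=0, P3=2, P4=3, P5=3)
step 2: fire δ:  (P0=0, P1=1, P2=0, P3=2, P4=3, P5=3) → (P0=2, P1=1, P2=3, P3=5, P4=3, P5=0)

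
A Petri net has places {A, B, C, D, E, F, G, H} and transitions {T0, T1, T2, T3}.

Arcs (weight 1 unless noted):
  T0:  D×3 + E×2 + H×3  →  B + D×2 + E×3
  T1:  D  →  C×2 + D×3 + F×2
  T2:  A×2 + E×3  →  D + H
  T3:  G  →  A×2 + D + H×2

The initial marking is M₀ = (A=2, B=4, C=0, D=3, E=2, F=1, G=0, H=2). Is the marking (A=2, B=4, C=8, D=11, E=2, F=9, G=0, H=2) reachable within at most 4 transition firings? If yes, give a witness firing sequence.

YES — reachable via ⟨T1, T1, T1, T1⟩ (4 firings)

step 1: fire T1:  (A=2, B=4, C=0, D=3, E=2, F=1, G=0, H=2) → (A=2, B=4, C=2, D=5, E=2, F=3, G=0, H=2)
step 2: fire T1:  (A=2, B=4, C=2, D=5, E=2, F=3, G=0, H=2) → (A=2, B=4, C=4, D=7, E=2, F=5, G=0, H=2)
step 3: fire T1:  (A=2, B=4, C=4, D=7, E=2, F=5, G=0, H=2) → (A=2, B=4, C=6, D=9, E=2, F=7, G=0, H=2)
step 4: fire T1:  (A=2, B=4, C=6, D=9, E=2, F=7, G=0, H=2) → (A=2, B=4, C=8, D=11, E=2, F=9, G=0, H=2)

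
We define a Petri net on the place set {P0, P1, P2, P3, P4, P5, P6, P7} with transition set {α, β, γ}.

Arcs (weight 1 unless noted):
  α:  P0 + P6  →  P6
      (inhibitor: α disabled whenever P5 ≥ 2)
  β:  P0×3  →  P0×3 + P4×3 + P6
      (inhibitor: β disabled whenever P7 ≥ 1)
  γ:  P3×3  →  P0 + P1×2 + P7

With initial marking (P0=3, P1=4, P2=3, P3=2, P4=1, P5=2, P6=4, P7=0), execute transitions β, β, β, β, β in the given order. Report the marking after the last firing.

step 1: fire β:  (P0=3, P1=4, P2=3, P3=2, P4=1, P5=2, P6=4, P7=0) → (P0=3, P1=4, P2=3, P3=2, P4=4, P5=2, P6=5, P7=0)
step 2: fire β:  (P0=3, P1=4, P2=3, P3=2, P4=4, P5=2, P6=5, P7=0) → (P0=3, P1=4, P2=3, P3=2, P4=7, P5=2, P6=6, P7=0)
step 3: fire β:  (P0=3, P1=4, P2=3, P3=2, P4=7, P5=2, P6=6, P7=0) → (P0=3, P1=4, P2=3, P3=2, P4=10, P5=2, P6=7, P7=0)
step 4: fire β:  (P0=3, P1=4, P2=3, P3=2, P4=10, P5=2, P6=7, P7=0) → (P0=3, P1=4, P2=3, P3=2, P4=13, P5=2, P6=8, P7=0)
step 5: fire β:  (P0=3, P1=4, P2=3, P3=2, P4=13, P5=2, P6=8, P7=0) → (P0=3, P1=4, P2=3, P3=2, P4=16, P5=2, P6=9, P7=0)

(P0=3, P1=4, P2=3, P3=2, P4=16, P5=2, P6=9, P7=0)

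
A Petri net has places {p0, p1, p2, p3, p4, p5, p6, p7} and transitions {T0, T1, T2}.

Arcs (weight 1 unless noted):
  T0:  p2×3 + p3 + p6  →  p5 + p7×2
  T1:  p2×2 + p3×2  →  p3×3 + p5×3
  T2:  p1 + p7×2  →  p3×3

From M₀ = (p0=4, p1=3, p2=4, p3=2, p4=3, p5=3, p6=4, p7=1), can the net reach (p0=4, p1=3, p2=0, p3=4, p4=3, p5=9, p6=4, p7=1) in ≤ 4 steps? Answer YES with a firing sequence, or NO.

step 1: fire T1:  (p0=4, p1=3, p2=4, p3=2, p4=3, p5=3, p6=4, p7=1) → (p0=4, p1=3, p2=2, p3=3, p4=3, p5=6, p6=4, p7=1)
step 2: fire T1:  (p0=4, p1=3, p2=2, p3=3, p4=3, p5=6, p6=4, p7=1) → (p0=4, p1=3, p2=0, p3=4, p4=3, p5=9, p6=4, p7=1)

YES — reachable via ⟨T1, T1⟩ (2 firings)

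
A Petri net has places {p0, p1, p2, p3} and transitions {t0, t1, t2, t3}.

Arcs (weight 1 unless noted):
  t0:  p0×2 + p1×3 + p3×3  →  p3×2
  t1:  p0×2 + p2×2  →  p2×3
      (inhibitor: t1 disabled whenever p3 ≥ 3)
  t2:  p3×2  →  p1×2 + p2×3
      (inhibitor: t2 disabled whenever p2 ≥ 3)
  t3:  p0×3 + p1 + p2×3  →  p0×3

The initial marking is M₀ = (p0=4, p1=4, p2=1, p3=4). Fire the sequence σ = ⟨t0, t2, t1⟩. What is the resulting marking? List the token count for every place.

(p0=0, p1=3, p2=5, p3=1)

step 1: fire t0:  (p0=4, p1=4, p2=1, p3=4) → (p0=2, p1=1, p2=1, p3=3)
step 2: fire t2:  (p0=2, p1=1, p2=1, p3=3) → (p0=2, p1=3, p2=4, p3=1)
step 3: fire t1:  (p0=2, p1=3, p2=4, p3=1) → (p0=0, p1=3, p2=5, p3=1)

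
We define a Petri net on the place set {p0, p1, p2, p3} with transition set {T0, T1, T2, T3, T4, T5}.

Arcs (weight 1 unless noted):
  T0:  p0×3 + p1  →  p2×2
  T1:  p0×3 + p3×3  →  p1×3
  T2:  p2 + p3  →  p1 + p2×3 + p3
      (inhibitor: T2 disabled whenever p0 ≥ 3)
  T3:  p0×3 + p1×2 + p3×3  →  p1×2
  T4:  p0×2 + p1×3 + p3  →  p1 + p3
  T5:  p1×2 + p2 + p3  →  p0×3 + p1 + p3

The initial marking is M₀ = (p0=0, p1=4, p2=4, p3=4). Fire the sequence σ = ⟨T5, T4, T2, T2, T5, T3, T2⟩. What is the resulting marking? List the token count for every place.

step 1: fire T5:  (p0=0, p1=4, p2=4, p3=4) → (p0=3, p1=3, p2=3, p3=4)
step 2: fire T4:  (p0=3, p1=3, p2=3, p3=4) → (p0=1, p1=1, p2=3, p3=4)
step 3: fire T2:  (p0=1, p1=1, p2=3, p3=4) → (p0=1, p1=2, p2=5, p3=4)
step 4: fire T2:  (p0=1, p1=2, p2=5, p3=4) → (p0=1, p1=3, p2=7, p3=4)
step 5: fire T5:  (p0=1, p1=3, p2=7, p3=4) → (p0=4, p1=2, p2=6, p3=4)
step 6: fire T3:  (p0=4, p1=2, p2=6, p3=4) → (p0=1, p1=2, p2=6, p3=1)
step 7: fire T2:  (p0=1, p1=2, p2=6, p3=1) → (p0=1, p1=3, p2=8, p3=1)

(p0=1, p1=3, p2=8, p3=1)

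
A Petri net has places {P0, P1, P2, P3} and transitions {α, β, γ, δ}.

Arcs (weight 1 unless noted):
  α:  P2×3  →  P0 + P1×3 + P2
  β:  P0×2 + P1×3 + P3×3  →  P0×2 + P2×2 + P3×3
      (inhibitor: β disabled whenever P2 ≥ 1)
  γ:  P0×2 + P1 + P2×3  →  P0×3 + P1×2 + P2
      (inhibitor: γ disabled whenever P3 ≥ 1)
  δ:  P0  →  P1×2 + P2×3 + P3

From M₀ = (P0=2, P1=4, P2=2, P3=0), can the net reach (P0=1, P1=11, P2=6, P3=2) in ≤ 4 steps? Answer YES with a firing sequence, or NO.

YES — reachable via ⟨δ, α, δ⟩ (3 firings)

step 1: fire δ:  (P0=2, P1=4, P2=2, P3=0) → (P0=1, P1=6, P2=5, P3=1)
step 2: fire α:  (P0=1, P1=6, P2=5, P3=1) → (P0=2, P1=9, P2=3, P3=1)
step 3: fire δ:  (P0=2, P1=9, P2=3, P3=1) → (P0=1, P1=11, P2=6, P3=2)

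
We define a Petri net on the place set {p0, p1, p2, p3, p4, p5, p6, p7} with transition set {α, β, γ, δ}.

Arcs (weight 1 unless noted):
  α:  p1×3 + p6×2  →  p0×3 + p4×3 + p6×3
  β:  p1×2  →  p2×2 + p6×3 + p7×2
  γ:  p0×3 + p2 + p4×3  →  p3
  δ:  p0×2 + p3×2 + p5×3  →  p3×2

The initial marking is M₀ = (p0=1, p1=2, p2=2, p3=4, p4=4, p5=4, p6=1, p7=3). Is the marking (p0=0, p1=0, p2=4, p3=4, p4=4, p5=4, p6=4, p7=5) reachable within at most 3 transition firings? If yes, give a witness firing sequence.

NO — not reachable within 3 firings

depth 0: 1 marking
depth 1: 2 markings reached so far
depth 2: 2 markings reached so far
(frontier empty at depth 2; search complete)
target is not among the 2 markings reachable within 3 steps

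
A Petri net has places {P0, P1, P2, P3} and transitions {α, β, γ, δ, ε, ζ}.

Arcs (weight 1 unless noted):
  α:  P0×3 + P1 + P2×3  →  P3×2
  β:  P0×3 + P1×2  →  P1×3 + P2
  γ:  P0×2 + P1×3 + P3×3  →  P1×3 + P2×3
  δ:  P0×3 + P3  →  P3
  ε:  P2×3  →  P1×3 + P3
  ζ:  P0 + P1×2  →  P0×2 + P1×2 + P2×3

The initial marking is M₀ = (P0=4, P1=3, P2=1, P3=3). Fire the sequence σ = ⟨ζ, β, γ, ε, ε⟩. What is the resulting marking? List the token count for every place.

(P0=0, P1=10, P2=2, P3=2)

step 1: fire ζ:  (P0=4, P1=3, P2=1, P3=3) → (P0=5, P1=3, P2=4, P3=3)
step 2: fire β:  (P0=5, P1=3, P2=4, P3=3) → (P0=2, P1=4, P2=5, P3=3)
step 3: fire γ:  (P0=2, P1=4, P2=5, P3=3) → (P0=0, P1=4, P2=8, P3=0)
step 4: fire ε:  (P0=0, P1=4, P2=8, P3=0) → (P0=0, P1=7, P2=5, P3=1)
step 5: fire ε:  (P0=0, P1=7, P2=5, P3=1) → (P0=0, P1=10, P2=2, P3=2)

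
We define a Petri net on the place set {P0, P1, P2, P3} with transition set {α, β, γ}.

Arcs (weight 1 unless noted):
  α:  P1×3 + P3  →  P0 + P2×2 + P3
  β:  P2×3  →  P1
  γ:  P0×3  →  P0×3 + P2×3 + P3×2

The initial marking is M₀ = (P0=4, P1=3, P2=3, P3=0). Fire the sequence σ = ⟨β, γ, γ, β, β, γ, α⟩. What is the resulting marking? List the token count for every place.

step 1: fire β:  (P0=4, P1=3, P2=3, P3=0) → (P0=4, P1=4, P2=0, P3=0)
step 2: fire γ:  (P0=4, P1=4, P2=0, P3=0) → (P0=4, P1=4, P2=3, P3=2)
step 3: fire γ:  (P0=4, P1=4, P2=3, P3=2) → (P0=4, P1=4, P2=6, P3=4)
step 4: fire β:  (P0=4, P1=4, P2=6, P3=4) → (P0=4, P1=5, P2=3, P3=4)
step 5: fire β:  (P0=4, P1=5, P2=3, P3=4) → (P0=4, P1=6, P2=0, P3=4)
step 6: fire γ:  (P0=4, P1=6, P2=0, P3=4) → (P0=4, P1=6, P2=3, P3=6)
step 7: fire α:  (P0=4, P1=6, P2=3, P3=6) → (P0=5, P1=3, P2=5, P3=6)

(P0=5, P1=3, P2=5, P3=6)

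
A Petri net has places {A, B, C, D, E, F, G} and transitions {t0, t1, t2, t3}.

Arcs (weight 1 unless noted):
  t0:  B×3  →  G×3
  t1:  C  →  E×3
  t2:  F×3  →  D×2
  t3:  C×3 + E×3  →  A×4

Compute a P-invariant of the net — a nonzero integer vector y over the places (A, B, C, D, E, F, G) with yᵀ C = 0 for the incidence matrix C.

Incidence matrix C (rows=places, cols=transitions):
       t0   t1   t2   t3
    A   0    0    0    4
    B  -3    0    0    0
    C   0   -1    0   -3
    D   0    0    2    0
    E   0    3    0   -3
    F   0    0   -3    0
    G   3    0    0    0

Candidate y = [3, 0, 3, 0, 1, 0, 0]; check y·C column-wise:
  col t0: 3·0 + 0·-3 + 3·0 + 1·0 + 0·3 = 0
  col t1: 3·0 + 3·-1 + 1·3 = 0
  col t2: 3·0 + 3·0 + 0·2 + 1·0 + 0·-3 = 0
  col t3: 3·4 + 3·-3 + 1·-3 = 0

y = (A:3, B:0, C:3, D:0, E:1, F:0, G:0)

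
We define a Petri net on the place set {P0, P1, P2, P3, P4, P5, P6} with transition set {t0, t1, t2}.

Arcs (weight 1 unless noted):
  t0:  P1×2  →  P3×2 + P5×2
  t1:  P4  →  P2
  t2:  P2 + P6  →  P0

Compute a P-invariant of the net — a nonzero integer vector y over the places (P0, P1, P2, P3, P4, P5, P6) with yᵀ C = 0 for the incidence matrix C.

y = (P0:0, P1:1, P2:0, P3:1, P4:0, P5:0, P6:0)

Incidence matrix C (rows=places, cols=transitions):
       t0   t1   t2
   P0   0    0    1
   P1  -2    0    0
   P2   0    1   -1
   P3   2    0    0
   P4   0   -1    0
   P5   2    0    0
   P6   0    0   -1

Candidate y = [0, 1, 0, 1, 0, 0, 0]; check y·C column-wise:
  col t0: 1·-2 + 1·2 + 0·2 = 0
  col t1: 1·0 + 0·1 + 1·0 + 0·-1 = 0
  col t2: 0·1 + 1·0 + 0·-1 + 1·0 + 0·-1 = 0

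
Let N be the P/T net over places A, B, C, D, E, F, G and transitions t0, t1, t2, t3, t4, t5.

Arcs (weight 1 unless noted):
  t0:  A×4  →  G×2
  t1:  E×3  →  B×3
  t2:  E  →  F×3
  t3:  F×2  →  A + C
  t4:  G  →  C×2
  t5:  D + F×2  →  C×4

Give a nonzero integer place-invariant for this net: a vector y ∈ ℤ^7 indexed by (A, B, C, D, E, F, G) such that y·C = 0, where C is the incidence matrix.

y = (A:1, B:3, C:1, D:2, E:3, F:1, G:2)

Incidence matrix C (rows=places, cols=transitions):
       t0   t1   t2   t3   t4   t5
    A  -4    0    0    1    0    0
    B   0    3    0    0    0    0
    C   0    0    0    1    2    4
    D   0    0    0    0    0   -1
    E   0   -3   -1    0    0    0
    F   0    0    3   -2    0   -2
    G   2    0    0    0   -1    0

Candidate y = [1, 3, 1, 2, 3, 1, 2]; check y·C column-wise:
  col t0: 1·-4 + 3·0 + 1·0 + 2·0 + 3·0 + 1·0 + 2·2 = 0
  col t1: 1·0 + 3·3 + 1·0 + 2·0 + 3·-3 + 1·0 + 2·0 = 0
  col t2: 1·0 + 3·0 + 1·0 + 2·0 + 3·-1 + 1·3 + 2·0 = 0
  col t3: 1·1 + 3·0 + 1·1 + 2·0 + 3·0 + 1·-2 + 2·0 = 0
  col t4: 1·0 + 3·0 + 1·2 + 2·0 + 3·0 + 1·0 + 2·-1 = 0
  col t5: 1·0 + 3·0 + 1·4 + 2·-1 + 3·0 + 1·-2 + 2·0 = 0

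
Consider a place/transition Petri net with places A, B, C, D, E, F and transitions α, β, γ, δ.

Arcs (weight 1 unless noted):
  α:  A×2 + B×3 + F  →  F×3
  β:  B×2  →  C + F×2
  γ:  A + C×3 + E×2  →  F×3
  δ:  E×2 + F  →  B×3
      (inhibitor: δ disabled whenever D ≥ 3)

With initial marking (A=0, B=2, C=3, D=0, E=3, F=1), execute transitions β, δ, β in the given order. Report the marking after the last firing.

(A=0, B=1, C=5, D=0, E=1, F=4)

step 1: fire β:  (A=0, B=2, C=3, D=0, E=3, F=1) → (A=0, B=0, C=4, D=0, E=3, F=3)
step 2: fire δ:  (A=0, B=0, C=4, D=0, E=3, F=3) → (A=0, B=3, C=4, D=0, E=1, F=2)
step 3: fire β:  (A=0, B=3, C=4, D=0, E=1, F=2) → (A=0, B=1, C=5, D=0, E=1, F=4)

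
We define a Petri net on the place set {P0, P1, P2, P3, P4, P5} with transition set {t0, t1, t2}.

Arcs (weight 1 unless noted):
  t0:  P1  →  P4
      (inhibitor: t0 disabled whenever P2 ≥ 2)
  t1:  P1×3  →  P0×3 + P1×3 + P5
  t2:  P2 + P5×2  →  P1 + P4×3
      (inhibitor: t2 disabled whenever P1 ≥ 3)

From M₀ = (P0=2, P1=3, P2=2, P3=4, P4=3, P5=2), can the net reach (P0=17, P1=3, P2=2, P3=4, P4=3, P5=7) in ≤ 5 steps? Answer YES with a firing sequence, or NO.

step 1: fire t1:  (P0=2, P1=3, P2=2, P3=4, P4=3, P5=2) → (P0=5, P1=3, P2=2, P3=4, P4=3, P5=3)
step 2: fire t1:  (P0=5, P1=3, P2=2, P3=4, P4=3, P5=3) → (P0=8, P1=3, P2=2, P3=4, P4=3, P5=4)
step 3: fire t1:  (P0=8, P1=3, P2=2, P3=4, P4=3, P5=4) → (P0=11, P1=3, P2=2, P3=4, P4=3, P5=5)
step 4: fire t1:  (P0=11, P1=3, P2=2, P3=4, P4=3, P5=5) → (P0=14, P1=3, P2=2, P3=4, P4=3, P5=6)
step 5: fire t1:  (P0=14, P1=3, P2=2, P3=4, P4=3, P5=6) → (P0=17, P1=3, P2=2, P3=4, P4=3, P5=7)

YES — reachable via ⟨t1, t1, t1, t1, t1⟩ (5 firings)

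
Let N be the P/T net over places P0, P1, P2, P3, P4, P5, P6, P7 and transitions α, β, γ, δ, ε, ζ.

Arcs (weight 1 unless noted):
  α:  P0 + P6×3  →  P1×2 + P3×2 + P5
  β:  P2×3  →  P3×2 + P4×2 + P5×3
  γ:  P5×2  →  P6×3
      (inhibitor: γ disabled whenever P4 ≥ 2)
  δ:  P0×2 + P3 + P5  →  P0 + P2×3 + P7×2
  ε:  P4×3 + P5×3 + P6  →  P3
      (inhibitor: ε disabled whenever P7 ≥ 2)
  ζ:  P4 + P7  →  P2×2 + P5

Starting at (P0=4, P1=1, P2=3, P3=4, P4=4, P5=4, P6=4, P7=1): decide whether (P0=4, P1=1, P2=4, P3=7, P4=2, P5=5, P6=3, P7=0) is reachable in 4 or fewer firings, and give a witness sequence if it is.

NO — not reachable within 4 firings

depth 0: 1 marking
depth 1: 6 markings reached so far
depth 2: 17 markings reached so far
depth 3: 36 markings reached so far
depth 4: 63 markings reached so far
target is not among the 63 markings reachable within 4 steps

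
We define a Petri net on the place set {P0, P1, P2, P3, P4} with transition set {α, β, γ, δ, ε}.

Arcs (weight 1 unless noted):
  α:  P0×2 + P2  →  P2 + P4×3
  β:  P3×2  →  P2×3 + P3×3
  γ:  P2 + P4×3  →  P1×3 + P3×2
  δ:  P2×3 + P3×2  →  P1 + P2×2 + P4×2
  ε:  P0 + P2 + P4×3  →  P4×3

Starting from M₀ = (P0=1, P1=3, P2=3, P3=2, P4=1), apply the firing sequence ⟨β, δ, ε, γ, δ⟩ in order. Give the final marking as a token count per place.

(P0=0, P1=8, P2=2, P3=1, P4=2)

step 1: fire β:  (P0=1, P1=3, P2=3, P3=2, P4=1) → (P0=1, P1=3, P2=6, P3=3, P4=1)
step 2: fire δ:  (P0=1, P1=3, P2=6, P3=3, P4=1) → (P0=1, P1=4, P2=5, P3=1, P4=3)
step 3: fire ε:  (P0=1, P1=4, P2=5, P3=1, P4=3) → (P0=0, P1=4, P2=4, P3=1, P4=3)
step 4: fire γ:  (P0=0, P1=4, P2=4, P3=1, P4=3) → (P0=0, P1=7, P2=3, P3=3, P4=0)
step 5: fire δ:  (P0=0, P1=7, P2=3, P3=3, P4=0) → (P0=0, P1=8, P2=2, P3=1, P4=2)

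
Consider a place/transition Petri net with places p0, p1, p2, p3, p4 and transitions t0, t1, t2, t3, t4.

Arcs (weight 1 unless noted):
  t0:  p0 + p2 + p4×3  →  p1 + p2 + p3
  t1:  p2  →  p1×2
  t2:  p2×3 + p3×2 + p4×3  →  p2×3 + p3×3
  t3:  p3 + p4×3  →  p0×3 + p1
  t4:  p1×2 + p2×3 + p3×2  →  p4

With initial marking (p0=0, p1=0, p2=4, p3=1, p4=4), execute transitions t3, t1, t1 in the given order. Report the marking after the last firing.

(p0=3, p1=5, p2=2, p3=0, p4=1)

step 1: fire t3:  (p0=0, p1=0, p2=4, p3=1, p4=4) → (p0=3, p1=1, p2=4, p3=0, p4=1)
step 2: fire t1:  (p0=3, p1=1, p2=4, p3=0, p4=1) → (p0=3, p1=3, p2=3, p3=0, p4=1)
step 3: fire t1:  (p0=3, p1=3, p2=3, p3=0, p4=1) → (p0=3, p1=5, p2=2, p3=0, p4=1)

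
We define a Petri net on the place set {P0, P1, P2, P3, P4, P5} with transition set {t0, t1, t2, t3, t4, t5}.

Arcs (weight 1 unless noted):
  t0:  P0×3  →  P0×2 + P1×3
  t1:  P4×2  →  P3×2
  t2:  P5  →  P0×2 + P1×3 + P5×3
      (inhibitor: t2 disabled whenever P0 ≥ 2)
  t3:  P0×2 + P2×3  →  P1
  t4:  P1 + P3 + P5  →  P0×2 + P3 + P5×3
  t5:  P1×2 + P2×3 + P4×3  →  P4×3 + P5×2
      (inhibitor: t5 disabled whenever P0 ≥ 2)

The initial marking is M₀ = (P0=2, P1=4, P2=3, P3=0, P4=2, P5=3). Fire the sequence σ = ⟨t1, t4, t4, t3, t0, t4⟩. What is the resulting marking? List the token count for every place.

step 1: fire t1:  (P0=2, P1=4, P2=3, P3=0, P4=2, P5=3) → (P0=2, P1=4, P2=3, P3=2, P4=0, P5=3)
step 2: fire t4:  (P0=2, P1=4, P2=3, P3=2, P4=0, P5=3) → (P0=4, P1=3, P2=3, P3=2, P4=0, P5=5)
step 3: fire t4:  (P0=4, P1=3, P2=3, P3=2, P4=0, P5=5) → (P0=6, P1=2, P2=3, P3=2, P4=0, P5=7)
step 4: fire t3:  (P0=6, P1=2, P2=3, P3=2, P4=0, P5=7) → (P0=4, P1=3, P2=0, P3=2, P4=0, P5=7)
step 5: fire t0:  (P0=4, P1=3, P2=0, P3=2, P4=0, P5=7) → (P0=3, P1=6, P2=0, P3=2, P4=0, P5=7)
step 6: fire t4:  (P0=3, P1=6, P2=0, P3=2, P4=0, P5=7) → (P0=5, P1=5, P2=0, P3=2, P4=0, P5=9)

(P0=5, P1=5, P2=0, P3=2, P4=0, P5=9)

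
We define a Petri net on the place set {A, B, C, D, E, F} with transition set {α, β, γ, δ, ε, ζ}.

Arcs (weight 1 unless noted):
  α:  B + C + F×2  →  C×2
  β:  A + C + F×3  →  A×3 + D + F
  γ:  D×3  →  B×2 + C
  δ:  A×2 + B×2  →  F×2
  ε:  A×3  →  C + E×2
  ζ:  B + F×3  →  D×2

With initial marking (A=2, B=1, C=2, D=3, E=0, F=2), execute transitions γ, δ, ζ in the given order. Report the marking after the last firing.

(A=0, B=0, C=3, D=2, E=0, F=1)

step 1: fire γ:  (A=2, B=1, C=2, D=3, E=0, F=2) → (A=2, B=3, C=3, D=0, E=0, F=2)
step 2: fire δ:  (A=2, B=3, C=3, D=0, E=0, F=2) → (A=0, B=1, C=3, D=0, E=0, F=4)
step 3: fire ζ:  (A=0, B=1, C=3, D=0, E=0, F=4) → (A=0, B=0, C=3, D=2, E=0, F=1)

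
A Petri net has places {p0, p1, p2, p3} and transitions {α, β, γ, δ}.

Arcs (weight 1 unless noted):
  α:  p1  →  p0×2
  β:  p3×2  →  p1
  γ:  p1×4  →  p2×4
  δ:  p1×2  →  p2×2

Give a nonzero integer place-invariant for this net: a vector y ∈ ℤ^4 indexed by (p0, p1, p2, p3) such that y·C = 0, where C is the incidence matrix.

y = (p0:1, p1:2, p2:2, p3:1)

Incidence matrix C (rows=places, cols=transitions):
        α    β    γ    δ
   p0   2    0    0    0
   p1  -1    1   -4   -2
   p2   0    0    4    2
   p3   0   -2    0    0

Candidate y = [1, 2, 2, 1]; check y·C column-wise:
  col α: 1·2 + 2·-1 + 2·0 + 1·0 = 0
  col β: 1·0 + 2·1 + 2·0 + 1·-2 = 0
  col γ: 1·0 + 2·-4 + 2·4 + 1·0 = 0
  col δ: 1·0 + 2·-2 + 2·2 + 1·0 = 0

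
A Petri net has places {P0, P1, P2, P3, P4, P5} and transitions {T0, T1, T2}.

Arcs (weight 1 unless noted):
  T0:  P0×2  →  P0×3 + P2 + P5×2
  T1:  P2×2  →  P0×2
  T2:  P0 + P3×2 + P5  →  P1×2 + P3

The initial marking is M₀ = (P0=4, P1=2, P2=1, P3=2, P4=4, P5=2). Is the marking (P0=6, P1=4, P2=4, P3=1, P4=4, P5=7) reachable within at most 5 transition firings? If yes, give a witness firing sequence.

YES — reachable via ⟨T0, T0, T0, T2⟩ (4 firings)

step 1: fire T0:  (P0=4, P1=2, P2=1, P3=2, P4=4, P5=2) → (P0=5, P1=2, P2=2, P3=2, P4=4, P5=4)
step 2: fire T0:  (P0=5, P1=2, P2=2, P3=2, P4=4, P5=4) → (P0=6, P1=2, P2=3, P3=2, P4=4, P5=6)
step 3: fire T0:  (P0=6, P1=2, P2=3, P3=2, P4=4, P5=6) → (P0=7, P1=2, P2=4, P3=2, P4=4, P5=8)
step 4: fire T2:  (P0=7, P1=2, P2=4, P3=2, P4=4, P5=8) → (P0=6, P1=4, P2=4, P3=1, P4=4, P5=7)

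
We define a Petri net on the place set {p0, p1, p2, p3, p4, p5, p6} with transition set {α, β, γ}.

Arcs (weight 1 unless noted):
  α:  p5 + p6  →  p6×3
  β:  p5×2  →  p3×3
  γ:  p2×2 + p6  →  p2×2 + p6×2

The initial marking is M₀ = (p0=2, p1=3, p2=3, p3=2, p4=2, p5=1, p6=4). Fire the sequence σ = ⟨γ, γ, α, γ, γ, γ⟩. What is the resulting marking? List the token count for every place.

step 1: fire γ:  (p0=2, p1=3, p2=3, p3=2, p4=2, p5=1, p6=4) → (p0=2, p1=3, p2=3, p3=2, p4=2, p5=1, p6=5)
step 2: fire γ:  (p0=2, p1=3, p2=3, p3=2, p4=2, p5=1, p6=5) → (p0=2, p1=3, p2=3, p3=2, p4=2, p5=1, p6=6)
step 3: fire α:  (p0=2, p1=3, p2=3, p3=2, p4=2, p5=1, p6=6) → (p0=2, p1=3, p2=3, p3=2, p4=2, p5=0, p6=8)
step 4: fire γ:  (p0=2, p1=3, p2=3, p3=2, p4=2, p5=0, p6=8) → (p0=2, p1=3, p2=3, p3=2, p4=2, p5=0, p6=9)
step 5: fire γ:  (p0=2, p1=3, p2=3, p3=2, p4=2, p5=0, p6=9) → (p0=2, p1=3, p2=3, p3=2, p4=2, p5=0, p6=10)
step 6: fire γ:  (p0=2, p1=3, p2=3, p3=2, p4=2, p5=0, p6=10) → (p0=2, p1=3, p2=3, p3=2, p4=2, p5=0, p6=11)

(p0=2, p1=3, p2=3, p3=2, p4=2, p5=0, p6=11)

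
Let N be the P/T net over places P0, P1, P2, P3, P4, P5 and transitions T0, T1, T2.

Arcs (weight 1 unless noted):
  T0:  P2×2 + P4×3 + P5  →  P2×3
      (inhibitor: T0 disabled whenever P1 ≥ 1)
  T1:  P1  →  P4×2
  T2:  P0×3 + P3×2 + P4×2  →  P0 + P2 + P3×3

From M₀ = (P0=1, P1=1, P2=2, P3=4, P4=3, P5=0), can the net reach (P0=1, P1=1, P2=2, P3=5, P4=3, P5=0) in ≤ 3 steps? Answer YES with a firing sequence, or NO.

NO — not reachable within 3 firings

depth 0: 1 marking
depth 1: 2 markings reached so far
depth 2: 2 markings reached so far
(frontier empty at depth 2; search complete)
target is not among the 2 markings reachable within 3 steps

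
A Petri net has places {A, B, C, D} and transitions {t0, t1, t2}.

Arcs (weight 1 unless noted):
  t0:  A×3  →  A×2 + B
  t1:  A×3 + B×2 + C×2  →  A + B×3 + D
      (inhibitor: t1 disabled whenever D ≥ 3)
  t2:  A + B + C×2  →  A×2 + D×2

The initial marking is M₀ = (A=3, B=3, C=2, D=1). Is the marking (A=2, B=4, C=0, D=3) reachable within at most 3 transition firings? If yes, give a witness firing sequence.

YES — reachable via ⟨t0, t2, t0⟩ (3 firings)

step 1: fire t0:  (A=3, B=3, C=2, D=1) → (A=2, B=4, C=2, D=1)
step 2: fire t2:  (A=2, B=4, C=2, D=1) → (A=3, B=3, C=0, D=3)
step 3: fire t0:  (A=3, B=3, C=0, D=3) → (A=2, B=4, C=0, D=3)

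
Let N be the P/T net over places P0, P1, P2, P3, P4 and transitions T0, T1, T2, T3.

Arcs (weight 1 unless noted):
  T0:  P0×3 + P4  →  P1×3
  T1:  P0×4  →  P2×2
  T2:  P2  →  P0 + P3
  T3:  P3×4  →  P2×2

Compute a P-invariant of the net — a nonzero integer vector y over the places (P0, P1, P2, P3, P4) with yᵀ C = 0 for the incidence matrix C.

Incidence matrix C (rows=places, cols=transitions):
       T0   T1   T2   T3
   P0  -3   -4    1    0
   P1   3    0    0    0
   P2   0    2   -1    2
   P3   0    0    1   -4
   P4  -1    0    0    0

Candidate y = [1, 1, 2, 1, 0]; check y·C column-wise:
  col T0: 1·-3 + 1·3 + 2·0 + 1·0 + 0·-1 = 0
  col T1: 1·-4 + 1·0 + 2·2 + 1·0 = 0
  col T2: 1·1 + 1·0 + 2·-1 + 1·1 = 0
  col T3: 1·0 + 1·0 + 2·2 + 1·-4 = 0

y = (P0:1, P1:1, P2:2, P3:1, P4:0)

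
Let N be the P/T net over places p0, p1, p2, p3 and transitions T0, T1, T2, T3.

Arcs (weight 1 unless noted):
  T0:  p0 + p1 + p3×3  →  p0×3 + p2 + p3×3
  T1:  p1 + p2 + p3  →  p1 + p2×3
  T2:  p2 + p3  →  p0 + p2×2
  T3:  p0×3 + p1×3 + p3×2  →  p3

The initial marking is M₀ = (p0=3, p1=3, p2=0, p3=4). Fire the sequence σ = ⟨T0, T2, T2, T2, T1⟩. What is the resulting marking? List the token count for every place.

step 1: fire T0:  (p0=3, p1=3, p2=0, p3=4) → (p0=5, p1=2, p2=1, p3=4)
step 2: fire T2:  (p0=5, p1=2, p2=1, p3=4) → (p0=6, p1=2, p2=2, p3=3)
step 3: fire T2:  (p0=6, p1=2, p2=2, p3=3) → (p0=7, p1=2, p2=3, p3=2)
step 4: fire T2:  (p0=7, p1=2, p2=3, p3=2) → (p0=8, p1=2, p2=4, p3=1)
step 5: fire T1:  (p0=8, p1=2, p2=4, p3=1) → (p0=8, p1=2, p2=6, p3=0)

(p0=8, p1=2, p2=6, p3=0)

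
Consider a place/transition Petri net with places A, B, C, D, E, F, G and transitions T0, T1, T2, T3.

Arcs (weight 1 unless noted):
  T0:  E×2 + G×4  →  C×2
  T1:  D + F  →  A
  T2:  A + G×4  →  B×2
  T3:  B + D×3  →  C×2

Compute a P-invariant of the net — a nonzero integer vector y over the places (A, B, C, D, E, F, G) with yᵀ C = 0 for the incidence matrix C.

Incidence matrix C (rows=places, cols=transitions):
       T0   T1   T2   T3
    A   0    1   -1    0
    B   0    0    2   -1
    C   2    0    0    2
    D   0   -1    0   -3
    E  -2    0    0    0
    F   0   -1    0    0
    G  -4    0   -4    0

Candidate y = [4, 2, 7, 4, 7, 0, 0]; check y·C column-wise:
  col T0: 4·0 + 2·0 + 7·2 + 4·0 + 7·-2 + 0·-4 = 0
  col T1: 4·1 + 2·0 + 7·0 + 4·-1 + 7·0 + 0·-1 = 0
  col T2: 4·-1 + 2·2 + 7·0 + 4·0 + 7·0 + 0·-4 = 0
  col T3: 4·0 + 2·-1 + 7·2 + 4·-3 + 7·0 = 0

y = (A:4, B:2, C:7, D:4, E:7, F:0, G:0)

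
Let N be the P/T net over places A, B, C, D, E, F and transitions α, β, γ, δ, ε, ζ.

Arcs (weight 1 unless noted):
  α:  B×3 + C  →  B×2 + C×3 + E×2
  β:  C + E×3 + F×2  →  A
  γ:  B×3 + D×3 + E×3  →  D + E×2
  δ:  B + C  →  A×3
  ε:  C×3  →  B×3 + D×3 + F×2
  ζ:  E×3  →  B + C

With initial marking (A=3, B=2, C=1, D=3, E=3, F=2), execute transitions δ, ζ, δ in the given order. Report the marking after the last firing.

step 1: fire δ:  (A=3, B=2, C=1, D=3, E=3, F=2) → (A=6, B=1, C=0, D=3, E=3, F=2)
step 2: fire ζ:  (A=6, B=1, C=0, D=3, E=3, F=2) → (A=6, B=2, C=1, D=3, E=0, F=2)
step 3: fire δ:  (A=6, B=2, C=1, D=3, E=0, F=2) → (A=9, B=1, C=0, D=3, E=0, F=2)

(A=9, B=1, C=0, D=3, E=0, F=2)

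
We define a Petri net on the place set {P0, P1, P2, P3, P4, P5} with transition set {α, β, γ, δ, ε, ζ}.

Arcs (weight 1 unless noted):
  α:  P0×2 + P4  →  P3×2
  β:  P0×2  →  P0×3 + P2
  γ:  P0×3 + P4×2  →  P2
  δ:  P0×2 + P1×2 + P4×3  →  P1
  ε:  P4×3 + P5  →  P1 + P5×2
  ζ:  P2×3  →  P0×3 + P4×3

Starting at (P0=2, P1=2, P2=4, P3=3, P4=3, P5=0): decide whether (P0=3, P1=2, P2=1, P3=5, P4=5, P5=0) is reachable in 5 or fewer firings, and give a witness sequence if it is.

YES — reachable via ⟨α, ζ⟩ (2 firings)

step 1: fire α:  (P0=2, P1=2, P2=4, P3=3, P4=3, P5=0) → (P0=0, P1=2, P2=4, P3=5, P4=2, P5=0)
step 2: fire ζ:  (P0=0, P1=2, P2=4, P3=5, P4=2, P5=0) → (P0=3, P1=2, P2=1, P3=5, P4=5, P5=0)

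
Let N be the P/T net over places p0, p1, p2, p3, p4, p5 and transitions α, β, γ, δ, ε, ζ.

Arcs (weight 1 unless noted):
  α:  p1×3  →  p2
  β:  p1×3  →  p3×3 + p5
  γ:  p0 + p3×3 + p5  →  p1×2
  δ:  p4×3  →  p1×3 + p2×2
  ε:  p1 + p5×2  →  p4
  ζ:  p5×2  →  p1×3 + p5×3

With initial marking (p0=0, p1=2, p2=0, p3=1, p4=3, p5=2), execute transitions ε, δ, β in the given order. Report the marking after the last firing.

step 1: fire ε:  (p0=0, p1=2, p2=0, p3=1, p4=3, p5=2) → (p0=0, p1=1, p2=0, p3=1, p4=4, p5=0)
step 2: fire δ:  (p0=0, p1=1, p2=0, p3=1, p4=4, p5=0) → (p0=0, p1=4, p2=2, p3=1, p4=1, p5=0)
step 3: fire β:  (p0=0, p1=4, p2=2, p3=1, p4=1, p5=0) → (p0=0, p1=1, p2=2, p3=4, p4=1, p5=1)

(p0=0, p1=1, p2=2, p3=4, p4=1, p5=1)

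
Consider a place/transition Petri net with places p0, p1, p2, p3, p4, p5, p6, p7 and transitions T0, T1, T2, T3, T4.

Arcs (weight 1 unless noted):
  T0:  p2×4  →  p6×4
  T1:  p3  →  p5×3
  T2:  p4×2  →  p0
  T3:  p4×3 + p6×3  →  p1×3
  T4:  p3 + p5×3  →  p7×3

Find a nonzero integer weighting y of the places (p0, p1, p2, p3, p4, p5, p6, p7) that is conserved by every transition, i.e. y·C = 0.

y = (p0:2, p1:1, p2:0, p3:0, p4:1, p5:0, p6:0, p7:0)

Incidence matrix C (rows=places, cols=transitions):
       T0   T1   T2   T3   T4
   p0   0    0    1    0    0
   p1   0    0    0    3    0
   p2  -4    0    0    0    0
   p3   0   -1    0    0   -1
   p4   0    0   -2   -3    0
   p5   0    3    0    0   -3
   p6   4    0    0   -3    0
   p7   0    0    0    0    3

Candidate y = [2, 1, 0, 0, 1, 0, 0, 0]; check y·C column-wise:
  col T0: 2·0 + 1·0 + 0·-4 + 1·0 + 0·4 = 0
  col T1: 2·0 + 1·0 + 0·-1 + 1·0 + 0·3 = 0
  col T2: 2·1 + 1·0 + 1·-2 = 0
  col T3: 2·0 + 1·3 + 1·-3 + 0·-3 = 0
  col T4: 2·0 + 1·0 + 0·-1 + 1·0 + 0·-3 + 0·3 = 0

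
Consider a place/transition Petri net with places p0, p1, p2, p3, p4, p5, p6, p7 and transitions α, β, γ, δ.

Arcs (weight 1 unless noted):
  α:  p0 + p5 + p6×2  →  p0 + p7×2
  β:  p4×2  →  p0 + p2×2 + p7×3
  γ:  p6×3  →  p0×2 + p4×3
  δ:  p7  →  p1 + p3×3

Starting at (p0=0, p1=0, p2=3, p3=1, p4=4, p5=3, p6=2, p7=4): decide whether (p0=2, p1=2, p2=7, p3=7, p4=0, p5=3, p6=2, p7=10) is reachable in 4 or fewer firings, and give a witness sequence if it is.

depth 0: 1 marking
depth 1: 3 markings reached so far
depth 2: 7 markings reached so far
depth 3: 12 markings reached so far
depth 4: 17 markings reached so far
target is not among the 17 markings reachable within 4 steps

NO — not reachable within 4 firings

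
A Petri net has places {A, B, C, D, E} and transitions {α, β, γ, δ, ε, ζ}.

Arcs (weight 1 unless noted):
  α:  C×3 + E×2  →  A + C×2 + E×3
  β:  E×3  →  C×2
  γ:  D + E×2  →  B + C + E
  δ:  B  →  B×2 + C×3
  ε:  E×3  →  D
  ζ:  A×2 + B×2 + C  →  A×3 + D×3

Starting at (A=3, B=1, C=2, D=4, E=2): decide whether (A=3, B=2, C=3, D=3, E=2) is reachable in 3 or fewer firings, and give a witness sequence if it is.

NO — not reachable within 3 firings

depth 0: 1 marking
depth 1: 3 markings reached so far
depth 2: 8 markings reached so far
depth 3: 18 markings reached so far
target is not among the 18 markings reachable within 3 steps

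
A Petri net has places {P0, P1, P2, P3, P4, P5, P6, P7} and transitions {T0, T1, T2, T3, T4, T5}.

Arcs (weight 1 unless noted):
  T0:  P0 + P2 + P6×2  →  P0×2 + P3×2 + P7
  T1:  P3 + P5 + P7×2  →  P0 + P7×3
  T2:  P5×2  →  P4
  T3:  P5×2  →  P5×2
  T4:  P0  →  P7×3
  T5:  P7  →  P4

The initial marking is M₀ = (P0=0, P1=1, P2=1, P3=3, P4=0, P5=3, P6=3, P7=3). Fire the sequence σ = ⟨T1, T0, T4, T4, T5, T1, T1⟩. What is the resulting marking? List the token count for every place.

(P0=2, P1=1, P2=0, P3=2, P4=1, P5=0, P6=1, P7=12)

step 1: fire T1:  (P0=0, P1=1, P2=1, P3=3, P4=0, P5=3, P6=3, P7=3) → (P0=1, P1=1, P2=1, P3=2, P4=0, P5=2, P6=3, P7=4)
step 2: fire T0:  (P0=1, P1=1, P2=1, P3=2, P4=0, P5=2, P6=3, P7=4) → (P0=2, P1=1, P2=0, P3=4, P4=0, P5=2, P6=1, P7=5)
step 3: fire T4:  (P0=2, P1=1, P2=0, P3=4, P4=0, P5=2, P6=1, P7=5) → (P0=1, P1=1, P2=0, P3=4, P4=0, P5=2, P6=1, P7=8)
step 4: fire T4:  (P0=1, P1=1, P2=0, P3=4, P4=0, P5=2, P6=1, P7=8) → (P0=0, P1=1, P2=0, P3=4, P4=0, P5=2, P6=1, P7=11)
step 5: fire T5:  (P0=0, P1=1, P2=0, P3=4, P4=0, P5=2, P6=1, P7=11) → (P0=0, P1=1, P2=0, P3=4, P4=1, P5=2, P6=1, P7=10)
step 6: fire T1:  (P0=0, P1=1, P2=0, P3=4, P4=1, P5=2, P6=1, P7=10) → (P0=1, P1=1, P2=0, P3=3, P4=1, P5=1, P6=1, P7=11)
step 7: fire T1:  (P0=1, P1=1, P2=0, P3=3, P4=1, P5=1, P6=1, P7=11) → (P0=2, P1=1, P2=0, P3=2, P4=1, P5=0, P6=1, P7=12)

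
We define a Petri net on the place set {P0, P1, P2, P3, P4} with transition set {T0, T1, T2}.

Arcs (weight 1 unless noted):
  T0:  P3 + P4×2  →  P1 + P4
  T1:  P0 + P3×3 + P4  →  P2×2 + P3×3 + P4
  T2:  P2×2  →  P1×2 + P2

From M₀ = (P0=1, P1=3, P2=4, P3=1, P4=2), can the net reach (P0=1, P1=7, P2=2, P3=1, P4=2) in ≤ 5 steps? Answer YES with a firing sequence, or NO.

YES — reachable via ⟨T2, T2⟩ (2 firings)

step 1: fire T2:  (P0=1, P1=3, P2=4, P3=1, P4=2) → (P0=1, P1=5, P2=3, P3=1, P4=2)
step 2: fire T2:  (P0=1, P1=5, P2=3, P3=1, P4=2) → (P0=1, P1=7, P2=2, P3=1, P4=2)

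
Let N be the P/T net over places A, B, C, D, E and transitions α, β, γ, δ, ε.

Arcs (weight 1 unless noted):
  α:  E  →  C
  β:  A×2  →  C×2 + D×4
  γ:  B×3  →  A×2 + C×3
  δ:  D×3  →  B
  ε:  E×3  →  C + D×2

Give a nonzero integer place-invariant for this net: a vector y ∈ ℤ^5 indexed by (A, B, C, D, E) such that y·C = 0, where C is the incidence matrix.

Incidence matrix C (rows=places, cols=transitions):
        α    β    γ    δ    ε
    A   0   -2    2    0    0
    B   0    0   -3    1    0
    C   1    2    3    0    1
    D   0    4    0   -3    2
    E  -1    0    0    0   -3

Candidate y = [3, 3, 1, 1, 1]; check y·C column-wise:
  col α: 3·0 + 3·0 + 1·1 + 1·0 + 1·-1 = 0
  col β: 3·-2 + 3·0 + 1·2 + 1·4 + 1·0 = 0
  col γ: 3·2 + 3·-3 + 1·3 + 1·0 + 1·0 = 0
  col δ: 3·0 + 3·1 + 1·0 + 1·-3 + 1·0 = 0
  col ε: 3·0 + 3·0 + 1·1 + 1·2 + 1·-3 = 0

y = (A:3, B:3, C:1, D:1, E:1)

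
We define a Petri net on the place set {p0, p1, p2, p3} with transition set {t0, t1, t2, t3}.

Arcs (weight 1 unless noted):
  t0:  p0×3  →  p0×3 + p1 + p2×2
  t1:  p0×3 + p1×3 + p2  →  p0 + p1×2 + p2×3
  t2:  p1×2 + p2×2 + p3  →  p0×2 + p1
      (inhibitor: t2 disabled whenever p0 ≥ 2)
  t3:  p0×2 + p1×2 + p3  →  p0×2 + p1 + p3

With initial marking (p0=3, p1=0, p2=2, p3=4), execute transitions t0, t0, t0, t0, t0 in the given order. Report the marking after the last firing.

(p0=3, p1=5, p2=12, p3=4)

step 1: fire t0:  (p0=3, p1=0, p2=2, p3=4) → (p0=3, p1=1, p2=4, p3=4)
step 2: fire t0:  (p0=3, p1=1, p2=4, p3=4) → (p0=3, p1=2, p2=6, p3=4)
step 3: fire t0:  (p0=3, p1=2, p2=6, p3=4) → (p0=3, p1=3, p2=8, p3=4)
step 4: fire t0:  (p0=3, p1=3, p2=8, p3=4) → (p0=3, p1=4, p2=10, p3=4)
step 5: fire t0:  (p0=3, p1=4, p2=10, p3=4) → (p0=3, p1=5, p2=12, p3=4)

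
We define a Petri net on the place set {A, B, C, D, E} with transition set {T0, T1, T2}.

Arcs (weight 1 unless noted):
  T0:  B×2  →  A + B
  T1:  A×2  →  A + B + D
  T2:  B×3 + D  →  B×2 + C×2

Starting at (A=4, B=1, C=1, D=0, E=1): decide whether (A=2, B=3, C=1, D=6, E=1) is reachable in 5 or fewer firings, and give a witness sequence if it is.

NO — not reachable within 5 firings

depth 0: 1 marking
depth 1: 2 markings reached so far
depth 2: 4 markings reached so far
depth 3: 7 markings reached so far
depth 4: 11 markings reached so far
depth 5: 15 markings reached so far
target is not among the 15 markings reachable within 5 steps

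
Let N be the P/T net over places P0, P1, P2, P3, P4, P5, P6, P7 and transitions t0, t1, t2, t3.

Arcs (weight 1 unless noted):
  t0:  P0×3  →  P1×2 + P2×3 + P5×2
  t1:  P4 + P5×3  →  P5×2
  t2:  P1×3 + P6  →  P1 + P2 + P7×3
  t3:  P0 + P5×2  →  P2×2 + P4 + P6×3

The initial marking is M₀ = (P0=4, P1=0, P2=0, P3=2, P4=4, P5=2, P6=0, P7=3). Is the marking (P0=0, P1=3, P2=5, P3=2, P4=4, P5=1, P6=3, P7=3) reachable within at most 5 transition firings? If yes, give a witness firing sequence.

depth 0: 1 marking
depth 1: 3 markings reached so far
depth 2: 5 markings reached so far
depth 3: 7 markings reached so far
depth 4: 8 markings reached so far
depth 5: 8 markings reached so far
(frontier empty at depth 5; search complete)
target is not among the 8 markings reachable within 5 steps

NO — not reachable within 5 firings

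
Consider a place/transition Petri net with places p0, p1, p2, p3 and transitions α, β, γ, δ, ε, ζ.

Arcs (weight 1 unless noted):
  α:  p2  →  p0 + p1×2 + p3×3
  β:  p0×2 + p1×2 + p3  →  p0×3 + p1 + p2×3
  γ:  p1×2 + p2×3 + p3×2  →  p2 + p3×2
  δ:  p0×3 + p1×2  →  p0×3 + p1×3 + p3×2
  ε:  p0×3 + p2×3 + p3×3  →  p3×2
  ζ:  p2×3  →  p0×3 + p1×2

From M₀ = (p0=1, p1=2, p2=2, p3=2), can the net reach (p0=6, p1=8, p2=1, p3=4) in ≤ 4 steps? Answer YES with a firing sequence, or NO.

depth 0: 1 marking
depth 1: 2 markings reached so far
depth 2: 4 markings reached so far
depth 3: 11 markings reached so far
depth 4: 27 markings reached so far
target is not among the 27 markings reachable within 4 steps

NO — not reachable within 4 firings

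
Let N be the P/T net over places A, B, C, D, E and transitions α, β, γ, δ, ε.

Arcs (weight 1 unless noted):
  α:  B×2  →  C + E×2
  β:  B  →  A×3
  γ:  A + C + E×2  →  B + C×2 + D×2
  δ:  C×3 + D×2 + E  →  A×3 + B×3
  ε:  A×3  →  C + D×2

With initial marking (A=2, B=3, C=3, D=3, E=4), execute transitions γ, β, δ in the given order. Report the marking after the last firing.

(A=7, B=6, C=1, D=3, E=1)

step 1: fire γ:  (A=2, B=3, C=3, D=3, E=4) → (A=1, B=4, C=4, D=5, E=2)
step 2: fire β:  (A=1, B=4, C=4, D=5, E=2) → (A=4, B=3, C=4, D=5, E=2)
step 3: fire δ:  (A=4, B=3, C=4, D=5, E=2) → (A=7, B=6, C=1, D=3, E=1)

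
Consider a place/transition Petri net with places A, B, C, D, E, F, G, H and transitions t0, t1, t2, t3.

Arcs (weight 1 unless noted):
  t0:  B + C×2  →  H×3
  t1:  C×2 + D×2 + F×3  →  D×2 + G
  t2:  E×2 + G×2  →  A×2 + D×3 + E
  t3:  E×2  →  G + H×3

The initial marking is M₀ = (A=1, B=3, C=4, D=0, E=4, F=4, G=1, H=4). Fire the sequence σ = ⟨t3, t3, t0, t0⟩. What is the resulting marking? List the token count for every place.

step 1: fire t3:  (A=1, B=3, C=4, D=0, E=4, F=4, G=1, H=4) → (A=1, B=3, C=4, D=0, E=2, F=4, G=2, H=7)
step 2: fire t3:  (A=1, B=3, C=4, D=0, E=2, F=4, G=2, H=7) → (A=1, B=3, C=4, D=0, E=0, F=4, G=3, H=10)
step 3: fire t0:  (A=1, B=3, C=4, D=0, E=0, F=4, G=3, H=10) → (A=1, B=2, C=2, D=0, E=0, F=4, G=3, H=13)
step 4: fire t0:  (A=1, B=2, C=2, D=0, E=0, F=4, G=3, H=13) → (A=1, B=1, C=0, D=0, E=0, F=4, G=3, H=16)

(A=1, B=1, C=0, D=0, E=0, F=4, G=3, H=16)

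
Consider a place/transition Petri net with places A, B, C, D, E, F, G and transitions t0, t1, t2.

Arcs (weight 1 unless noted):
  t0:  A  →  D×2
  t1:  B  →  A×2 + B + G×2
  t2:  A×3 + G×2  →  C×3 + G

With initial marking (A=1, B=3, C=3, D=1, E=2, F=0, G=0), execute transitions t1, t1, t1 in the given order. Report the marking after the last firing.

(A=7, B=3, C=3, D=1, E=2, F=0, G=6)

step 1: fire t1:  (A=1, B=3, C=3, D=1, E=2, F=0, G=0) → (A=3, B=3, C=3, D=1, E=2, F=0, G=2)
step 2: fire t1:  (A=3, B=3, C=3, D=1, E=2, F=0, G=2) → (A=5, B=3, C=3, D=1, E=2, F=0, G=4)
step 3: fire t1:  (A=5, B=3, C=3, D=1, E=2, F=0, G=4) → (A=7, B=3, C=3, D=1, E=2, F=0, G=6)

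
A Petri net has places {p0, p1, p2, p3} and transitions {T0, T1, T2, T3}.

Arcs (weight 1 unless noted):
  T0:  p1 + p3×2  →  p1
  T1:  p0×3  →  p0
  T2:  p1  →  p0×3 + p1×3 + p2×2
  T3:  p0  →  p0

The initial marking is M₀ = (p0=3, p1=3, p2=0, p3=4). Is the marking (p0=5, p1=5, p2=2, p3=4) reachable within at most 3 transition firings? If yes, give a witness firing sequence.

depth 0: 1 marking
depth 1: 4 markings reached so far
depth 2: 9 markings reached so far
depth 3: 16 markings reached so far
target is not among the 16 markings reachable within 3 steps

NO — not reachable within 3 firings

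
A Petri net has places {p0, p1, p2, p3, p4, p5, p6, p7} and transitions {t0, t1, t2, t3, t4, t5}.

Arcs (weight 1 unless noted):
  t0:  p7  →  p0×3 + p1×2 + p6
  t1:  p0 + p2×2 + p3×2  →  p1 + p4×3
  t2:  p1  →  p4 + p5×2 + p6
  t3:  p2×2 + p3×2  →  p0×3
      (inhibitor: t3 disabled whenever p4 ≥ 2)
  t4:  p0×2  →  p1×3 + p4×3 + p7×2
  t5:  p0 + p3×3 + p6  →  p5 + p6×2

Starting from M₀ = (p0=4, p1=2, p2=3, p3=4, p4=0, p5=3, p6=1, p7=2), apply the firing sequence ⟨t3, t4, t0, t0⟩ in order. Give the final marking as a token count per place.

step 1: fire t3:  (p0=4, p1=2, p2=3, p3=4, p4=0, p5=3, p6=1, p7=2) → (p0=7, p1=2, p2=1, p3=2, p4=0, p5=3, p6=1, p7=2)
step 2: fire t4:  (p0=7, p1=2, p2=1, p3=2, p4=0, p5=3, p6=1, p7=2) → (p0=5, p1=5, p2=1, p3=2, p4=3, p5=3, p6=1, p7=4)
step 3: fire t0:  (p0=5, p1=5, p2=1, p3=2, p4=3, p5=3, p6=1, p7=4) → (p0=8, p1=7, p2=1, p3=2, p4=3, p5=3, p6=2, p7=3)
step 4: fire t0:  (p0=8, p1=7, p2=1, p3=2, p4=3, p5=3, p6=2, p7=3) → (p0=11, p1=9, p2=1, p3=2, p4=3, p5=3, p6=3, p7=2)

(p0=11, p1=9, p2=1, p3=2, p4=3, p5=3, p6=3, p7=2)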